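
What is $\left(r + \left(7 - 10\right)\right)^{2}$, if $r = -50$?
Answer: $2809$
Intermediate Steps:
$\left(r + \left(7 - 10\right)\right)^{2} = \left(-50 + \left(7 - 10\right)\right)^{2} = \left(-50 - 3\right)^{2} = \left(-53\right)^{2} = 2809$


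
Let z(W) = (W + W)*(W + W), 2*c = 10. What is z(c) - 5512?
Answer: -5412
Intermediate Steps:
c = 5 (c = (½)*10 = 5)
z(W) = 4*W² (z(W) = (2*W)*(2*W) = 4*W²)
z(c) - 5512 = 4*5² - 5512 = 4*25 - 5512 = 100 - 5512 = -5412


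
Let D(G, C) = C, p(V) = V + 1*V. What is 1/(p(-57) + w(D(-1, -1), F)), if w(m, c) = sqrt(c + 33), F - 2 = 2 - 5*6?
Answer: -114/12989 - sqrt(7)/12989 ≈ -0.0089803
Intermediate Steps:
p(V) = 2*V (p(V) = V + V = 2*V)
F = -26 (F = 2 + (2 - 5*6) = 2 + (2 - 30) = 2 - 28 = -26)
w(m, c) = sqrt(33 + c)
1/(p(-57) + w(D(-1, -1), F)) = 1/(2*(-57) + sqrt(33 - 26)) = 1/(-114 + sqrt(7))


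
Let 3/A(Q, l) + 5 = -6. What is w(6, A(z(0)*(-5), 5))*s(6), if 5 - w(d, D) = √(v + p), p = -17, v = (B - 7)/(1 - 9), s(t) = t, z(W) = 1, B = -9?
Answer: 30 - 6*I*√15 ≈ 30.0 - 23.238*I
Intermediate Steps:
v = 2 (v = (-9 - 7)/(1 - 9) = -16/(-8) = -16*(-⅛) = 2)
A(Q, l) = -3/11 (A(Q, l) = 3/(-5 - 6) = 3/(-11) = 3*(-1/11) = -3/11)
w(d, D) = 5 - I*√15 (w(d, D) = 5 - √(2 - 17) = 5 - √(-15) = 5 - I*√15)
w(6, A(z(0)*(-5), 5))*s(6) = (5 - I*√15)*6 = 30 - 6*I*√15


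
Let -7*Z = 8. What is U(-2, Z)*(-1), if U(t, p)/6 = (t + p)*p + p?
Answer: -720/49 ≈ -14.694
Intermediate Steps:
Z = -8/7 (Z = -⅐*8 = -8/7 ≈ -1.1429)
U(t, p) = 6*p + 6*p*(p + t) (U(t, p) = 6*((t + p)*p + p) = 6*((p + t)*p + p) = 6*(p*(p + t) + p) = 6*(p + p*(p + t)) = 6*p + 6*p*(p + t))
U(-2, Z)*(-1) = (6*(-8/7)*(1 - 8/7 - 2))*(-1) = (6*(-8/7)*(-15/7))*(-1) = (720/49)*(-1) = -720/49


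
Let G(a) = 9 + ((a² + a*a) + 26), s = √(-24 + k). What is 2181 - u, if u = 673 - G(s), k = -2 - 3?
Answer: 1485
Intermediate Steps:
k = -5
s = I*√29 (s = √(-24 - 5) = √(-29) = I*√29 ≈ 5.3852*I)
G(a) = 35 + 2*a² (G(a) = 9 + ((a² + a²) + 26) = 9 + (2*a² + 26) = 9 + (26 + 2*a²) = 35 + 2*a²)
u = 696 (u = 673 - (35 + 2*(I*√29)²) = 673 - (35 + 2*(-29)) = 673 - (35 - 58) = 673 - 1*(-23) = 673 + 23 = 696)
2181 - u = 2181 - 1*696 = 2181 - 696 = 1485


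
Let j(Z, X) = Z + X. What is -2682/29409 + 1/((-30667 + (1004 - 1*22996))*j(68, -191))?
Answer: -5790479155/63494589771 ≈ -0.091196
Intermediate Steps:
j(Z, X) = X + Z
-2682/29409 + 1/((-30667 + (1004 - 1*22996))*j(68, -191)) = -2682/29409 + 1/((-30667 + (1004 - 1*22996))*(-191 + 68)) = -2682*1/29409 + 1/((-30667 + (1004 - 22996))*(-123)) = -894/9803 - 1/123/(-30667 - 21992) = -894/9803 - 1/123/(-52659) = -894/9803 - 1/52659*(-1/123) = -894/9803 + 1/6477057 = -5790479155/63494589771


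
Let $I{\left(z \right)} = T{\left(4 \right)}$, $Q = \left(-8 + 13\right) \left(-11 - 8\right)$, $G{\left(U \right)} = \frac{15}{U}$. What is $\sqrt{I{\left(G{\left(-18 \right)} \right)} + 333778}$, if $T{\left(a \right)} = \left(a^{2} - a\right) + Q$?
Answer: $\sqrt{333695} \approx 577.66$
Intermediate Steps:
$Q = -95$ ($Q = 5 \left(-19\right) = -95$)
$T{\left(a \right)} = -95 + a^{2} - a$ ($T{\left(a \right)} = \left(a^{2} - a\right) - 95 = -95 + a^{2} - a$)
$I{\left(z \right)} = -83$ ($I{\left(z \right)} = -95 + 4^{2} - 4 = -95 + 16 - 4 = -83$)
$\sqrt{I{\left(G{\left(-18 \right)} \right)} + 333778} = \sqrt{-83 + 333778} = \sqrt{333695}$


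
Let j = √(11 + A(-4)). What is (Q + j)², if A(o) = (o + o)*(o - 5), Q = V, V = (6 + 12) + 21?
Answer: (39 + √83)² ≈ 2314.6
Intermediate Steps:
V = 39 (V = 18 + 21 = 39)
Q = 39
A(o) = 2*o*(-5 + o) (A(o) = (2*o)*(-5 + o) = 2*o*(-5 + o))
j = √83 (j = √(11 + 2*(-4)*(-5 - 4)) = √(11 + 2*(-4)*(-9)) = √(11 + 72) = √83 ≈ 9.1104)
(Q + j)² = (39 + √83)²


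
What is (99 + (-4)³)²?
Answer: 1225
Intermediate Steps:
(99 + (-4)³)² = (99 - 64)² = 35² = 1225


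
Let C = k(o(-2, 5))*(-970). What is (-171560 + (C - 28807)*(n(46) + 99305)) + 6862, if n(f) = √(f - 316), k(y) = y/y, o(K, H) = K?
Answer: -2957169683 - 89331*I*√30 ≈ -2.9572e+9 - 4.8929e+5*I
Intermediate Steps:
k(y) = 1
n(f) = √(-316 + f)
C = -970 (C = 1*(-970) = -970)
(-171560 + (C - 28807)*(n(46) + 99305)) + 6862 = (-171560 + (-970 - 28807)*(√(-316 + 46) + 99305)) + 6862 = (-171560 - 29777*(√(-270) + 99305)) + 6862 = (-171560 - 29777*(3*I*√30 + 99305)) + 6862 = (-171560 - 29777*(99305 + 3*I*√30)) + 6862 = (-171560 + (-2957004985 - 89331*I*√30)) + 6862 = (-2957176545 - 89331*I*√30) + 6862 = -2957169683 - 89331*I*√30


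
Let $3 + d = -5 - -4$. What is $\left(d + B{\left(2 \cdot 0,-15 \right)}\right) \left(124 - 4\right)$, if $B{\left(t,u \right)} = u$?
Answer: $-2280$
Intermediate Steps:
$d = -4$ ($d = -3 - 1 = -4$)
$\left(d + B{\left(2 \cdot 0,-15 \right)}\right) \left(124 - 4\right) = \left(-4 - 15\right) \left(124 - 4\right) = \left(-19\right) 120 = -2280$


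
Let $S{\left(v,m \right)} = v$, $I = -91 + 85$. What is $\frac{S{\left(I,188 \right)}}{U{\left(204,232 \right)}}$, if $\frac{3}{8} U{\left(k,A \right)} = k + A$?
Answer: $- \frac{9}{1744} \approx -0.0051605$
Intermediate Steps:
$I = -6$
$U{\left(k,A \right)} = \frac{8 A}{3} + \frac{8 k}{3}$ ($U{\left(k,A \right)} = \frac{8 \left(k + A\right)}{3} = \frac{8 \left(A + k\right)}{3} = \frac{8 A}{3} + \frac{8 k}{3}$)
$\frac{S{\left(I,188 \right)}}{U{\left(204,232 \right)}} = - \frac{6}{\frac{8}{3} \cdot 232 + \frac{8}{3} \cdot 204} = - \frac{6}{\frac{1856}{3} + 544} = - \frac{6}{\frac{3488}{3}} = \left(-6\right) \frac{3}{3488} = - \frac{9}{1744}$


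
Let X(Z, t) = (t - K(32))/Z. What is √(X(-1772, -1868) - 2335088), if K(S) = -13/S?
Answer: I*√117314170387454/7088 ≈ 1528.1*I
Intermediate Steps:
X(Z, t) = (13/32 + t)/Z (X(Z, t) = (t - (-13)/32)/Z = (t - 1*(-13/32))/Z = (t + 13/32)/Z = (13/32 + t)/Z)
√(X(-1772, -1868) - 2335088) = √((13/32 - 1868)/(-1772) - 2335088) = √(-1/1772*(-59763/32) - 2335088) = √(59763/56704 - 2335088) = √(-132408770189/56704) = I*√117314170387454/7088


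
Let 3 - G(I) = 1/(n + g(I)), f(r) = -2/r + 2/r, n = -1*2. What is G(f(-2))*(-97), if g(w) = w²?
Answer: -679/2 ≈ -339.50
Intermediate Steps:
n = -2
f(r) = 0
G(I) = 3 - 1/(-2 + I²)
G(f(-2))*(-97) = ((-7 + 3*0²)/(-2 + 0²))*(-97) = ((-7 + 3*0)/(-2 + 0))*(-97) = ((-7 + 0)/(-2))*(-97) = -½*(-7)*(-97) = (7/2)*(-97) = -679/2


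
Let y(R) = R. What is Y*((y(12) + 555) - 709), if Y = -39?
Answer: 5538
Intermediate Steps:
Y*((y(12) + 555) - 709) = -39*((12 + 555) - 709) = -39*(567 - 709) = -39*(-142) = 5538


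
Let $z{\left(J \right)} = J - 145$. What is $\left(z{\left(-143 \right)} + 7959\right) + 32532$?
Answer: $40203$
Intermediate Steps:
$z{\left(J \right)} = -145 + J$
$\left(z{\left(-143 \right)} + 7959\right) + 32532 = \left(\left(-145 - 143\right) + 7959\right) + 32532 = \left(-288 + 7959\right) + 32532 = 7671 + 32532 = 40203$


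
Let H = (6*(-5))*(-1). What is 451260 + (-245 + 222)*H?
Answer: 450570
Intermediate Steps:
H = 30 (H = -30*(-1) = 30)
451260 + (-245 + 222)*H = 451260 + (-245 + 222)*30 = 451260 - 23*30 = 451260 - 690 = 450570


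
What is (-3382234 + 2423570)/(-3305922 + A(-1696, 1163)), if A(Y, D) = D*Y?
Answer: 479332/2639185 ≈ 0.18162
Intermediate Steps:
(-3382234 + 2423570)/(-3305922 + A(-1696, 1163)) = (-3382234 + 2423570)/(-3305922 + 1163*(-1696)) = -958664/(-3305922 - 1972448) = -958664/(-5278370) = -958664*(-1/5278370) = 479332/2639185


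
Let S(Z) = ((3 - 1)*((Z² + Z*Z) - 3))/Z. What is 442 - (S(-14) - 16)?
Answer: 3595/7 ≈ 513.57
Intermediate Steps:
S(Z) = (-6 + 4*Z²)/Z (S(Z) = (2*((Z² + Z²) - 3))/Z = (2*(2*Z² - 3))/Z = (2*(-3 + 2*Z²))/Z = (-6 + 4*Z²)/Z)
442 - (S(-14) - 16) = 442 - ((-6/(-14) + 4*(-14)) - 16) = 442 - ((-6*(-1/14) - 56) - 16) = 442 - ((3/7 - 56) - 16) = 442 - (-389/7 - 16) = 442 - 1*(-501/7) = 442 + 501/7 = 3595/7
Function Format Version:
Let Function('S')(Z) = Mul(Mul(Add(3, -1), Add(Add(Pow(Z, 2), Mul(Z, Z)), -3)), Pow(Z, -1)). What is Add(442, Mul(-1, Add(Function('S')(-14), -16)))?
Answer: Rational(3595, 7) ≈ 513.57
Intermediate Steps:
Function('S')(Z) = Mul(Pow(Z, -1), Add(-6, Mul(4, Pow(Z, 2)))) (Function('S')(Z) = Mul(Mul(2, Add(Add(Pow(Z, 2), Pow(Z, 2)), -3)), Pow(Z, -1)) = Mul(Mul(2, Add(Mul(2, Pow(Z, 2)), -3)), Pow(Z, -1)) = Mul(Mul(2, Add(-3, Mul(2, Pow(Z, 2)))), Pow(Z, -1)) = Mul(Add(-6, Mul(4, Pow(Z, 2))), Pow(Z, -1)) = Mul(Pow(Z, -1), Add(-6, Mul(4, Pow(Z, 2)))))
Add(442, Mul(-1, Add(Function('S')(-14), -16))) = Add(442, Mul(-1, Add(Add(Mul(-6, Pow(-14, -1)), Mul(4, -14)), -16))) = Add(442, Mul(-1, Add(Add(Mul(-6, Rational(-1, 14)), -56), -16))) = Add(442, Mul(-1, Add(Add(Rational(3, 7), -56), -16))) = Add(442, Mul(-1, Add(Rational(-389, 7), -16))) = Add(442, Mul(-1, Rational(-501, 7))) = Add(442, Rational(501, 7)) = Rational(3595, 7)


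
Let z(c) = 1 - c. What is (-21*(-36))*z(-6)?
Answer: 5292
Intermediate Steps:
(-21*(-36))*z(-6) = (-21*(-36))*(1 - 1*(-6)) = 756*(1 + 6) = 756*7 = 5292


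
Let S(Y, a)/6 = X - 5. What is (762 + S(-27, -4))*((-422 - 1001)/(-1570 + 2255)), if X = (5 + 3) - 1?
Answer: -1101402/685 ≈ -1607.9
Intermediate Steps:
X = 7 (X = 8 - 1 = 7)
S(Y, a) = 12 (S(Y, a) = 6*(7 - 5) = 6*2 = 12)
(762 + S(-27, -4))*((-422 - 1001)/(-1570 + 2255)) = (762 + 12)*((-422 - 1001)/(-1570 + 2255)) = 774*(-1423/685) = -1101402/685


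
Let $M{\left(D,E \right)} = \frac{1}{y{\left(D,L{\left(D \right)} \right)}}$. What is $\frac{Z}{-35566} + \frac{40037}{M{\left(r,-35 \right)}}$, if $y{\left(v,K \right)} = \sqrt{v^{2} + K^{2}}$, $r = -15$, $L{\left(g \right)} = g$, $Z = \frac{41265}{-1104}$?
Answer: $\frac{13755}{13088288} + 600555 \sqrt{2} \approx 8.4931 \cdot 10^{5}$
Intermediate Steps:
$Z = - \frac{13755}{368}$ ($Z = 41265 \left(- \frac{1}{1104}\right) = - \frac{13755}{368} \approx -37.378$)
$y{\left(v,K \right)} = \sqrt{K^{2} + v^{2}}$
$M{\left(D,E \right)} = \frac{\sqrt{2}}{2 \sqrt{D^{2}}}$ ($M{\left(D,E \right)} = \frac{1}{\sqrt{D^{2} + D^{2}}} = \frac{1}{\sqrt{2 D^{2}}} = \frac{1}{\sqrt{2} \sqrt{D^{2}}} = \frac{\sqrt{2}}{2 \sqrt{D^{2}}}$)
$\frac{Z}{-35566} + \frac{40037}{M{\left(r,-35 \right)}} = - \frac{13755}{368 \left(-35566\right)} + \frac{40037}{\frac{1}{2} \sqrt{2} \frac{1}{\sqrt{\left(-15\right)^{2}}}} = \left(- \frac{13755}{368}\right) \left(- \frac{1}{35566}\right) + \frac{40037}{\frac{1}{2} \sqrt{2} \frac{1}{\sqrt{225}}} = \frac{13755}{13088288} + \frac{40037}{\frac{1}{2} \sqrt{2} \cdot \frac{1}{15}} = \frac{13755}{13088288} + \frac{40037}{\frac{1}{30} \sqrt{2}} = \frac{13755}{13088288} + 40037 \cdot 15 \sqrt{2} = \frac{13755}{13088288} + 600555 \sqrt{2}$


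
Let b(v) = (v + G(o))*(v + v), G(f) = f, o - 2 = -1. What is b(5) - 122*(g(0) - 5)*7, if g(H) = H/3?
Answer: 4330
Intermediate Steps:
o = 1 (o = 2 - 1 = 1)
b(v) = 2*v*(1 + v) (b(v) = (v + 1)*(v + v) = (1 + v)*(2*v) = 2*v*(1 + v))
g(H) = H/3 (g(H) = H*(1/3) = H/3)
b(5) - 122*(g(0) - 5)*7 = 2*5*(1 + 5) - 122*((1/3)*0 - 5)*7 = 2*5*6 - 122*(0 - 5)*7 = 60 - (-610)*7 = 60 - 122*(-35) = 60 + 4270 = 4330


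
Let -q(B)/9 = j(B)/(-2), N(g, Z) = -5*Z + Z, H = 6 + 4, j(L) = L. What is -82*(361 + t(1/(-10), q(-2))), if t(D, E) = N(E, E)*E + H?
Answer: -3854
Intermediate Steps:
H = 10
N(g, Z) = -4*Z
q(B) = 9*B/2 (q(B) = -9*B/(-2) = -9*B*(-1)/2 = -(-9)*B/2 = 9*B/2)
t(D, E) = 10 - 4*E**2 (t(D, E) = (-4*E)*E + 10 = -4*E**2 + 10 = 10 - 4*E**2)
-82*(361 + t(1/(-10), q(-2))) = -82*(361 + (10 - 4*((9/2)*(-2))**2)) = -82*(361 + (10 - 4*(-9)**2)) = -82*(361 + (10 - 4*81)) = -82*(361 + (10 - 324)) = -82*(361 - 314) = -82*47 = -3854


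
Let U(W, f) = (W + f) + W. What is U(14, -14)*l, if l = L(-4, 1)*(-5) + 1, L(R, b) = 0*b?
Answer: 14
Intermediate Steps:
U(W, f) = f + 2*W
L(R, b) = 0
l = 1 (l = 0*(-5) + 1 = 0 + 1 = 1)
U(14, -14)*l = (-14 + 2*14)*1 = (-14 + 28)*1 = 14*1 = 14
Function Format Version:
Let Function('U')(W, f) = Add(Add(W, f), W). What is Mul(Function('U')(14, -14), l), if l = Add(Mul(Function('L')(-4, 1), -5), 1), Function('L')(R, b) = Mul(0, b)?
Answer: 14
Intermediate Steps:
Function('U')(W, f) = Add(f, Mul(2, W))
Function('L')(R, b) = 0
l = 1 (l = Add(Mul(0, -5), 1) = Add(0, 1) = 1)
Mul(Function('U')(14, -14), l) = Mul(Add(-14, Mul(2, 14)), 1) = Mul(Add(-14, 28), 1) = Mul(14, 1) = 14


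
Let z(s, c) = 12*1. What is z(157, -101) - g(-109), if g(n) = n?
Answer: 121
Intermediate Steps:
z(s, c) = 12
z(157, -101) - g(-109) = 12 - 1*(-109) = 12 + 109 = 121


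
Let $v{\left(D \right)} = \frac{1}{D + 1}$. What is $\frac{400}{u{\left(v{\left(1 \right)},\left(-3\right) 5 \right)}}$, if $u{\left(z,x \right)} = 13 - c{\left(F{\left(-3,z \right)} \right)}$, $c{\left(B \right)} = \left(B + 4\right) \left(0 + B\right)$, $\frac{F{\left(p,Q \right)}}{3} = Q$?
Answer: $\frac{1600}{19} \approx 84.211$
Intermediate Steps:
$F{\left(p,Q \right)} = 3 Q$
$v{\left(D \right)} = \frac{1}{1 + D}$
$c{\left(B \right)} = B \left(4 + B\right)$ ($c{\left(B \right)} = \left(4 + B\right) B = B \left(4 + B\right)$)
$u{\left(z,x \right)} = 13 - 3 z \left(4 + 3 z\right)$
$\frac{400}{u{\left(v{\left(1 \right)},\left(-3\right) 5 \right)}} = \frac{400}{13 - \frac{3 \left(4 + \frac{3}{1 + 1}\right)}{1 + 1}} = \frac{400}{13 - \frac{3 \left(4 + \frac{3}{2}\right)}{2}} = \frac{400}{13 - \frac{3}{2} \cdot \frac{11}{2}} = \frac{400}{13 - \frac{33}{4}} = \frac{400}{\frac{19}{4}} = 400 \cdot \frac{4}{19} = \frac{1600}{19}$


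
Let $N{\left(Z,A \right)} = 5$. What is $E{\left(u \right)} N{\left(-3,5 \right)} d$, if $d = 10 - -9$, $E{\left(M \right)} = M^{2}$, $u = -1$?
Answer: $95$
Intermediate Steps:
$d = 19$ ($d = 10 + 9 = 19$)
$E{\left(u \right)} N{\left(-3,5 \right)} d = \left(-1\right)^{2} \cdot 5 \cdot 19 = 1 \cdot 5 \cdot 19 = 5 \cdot 19 = 95$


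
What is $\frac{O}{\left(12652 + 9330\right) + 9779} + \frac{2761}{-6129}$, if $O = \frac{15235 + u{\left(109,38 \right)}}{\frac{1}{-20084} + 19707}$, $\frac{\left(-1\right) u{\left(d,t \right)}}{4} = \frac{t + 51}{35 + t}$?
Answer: $- \frac{21654334546596371}{48071925252624807} \approx -0.45046$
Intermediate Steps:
$u{\left(d,t \right)} = - \frac{4 \left(51 + t\right)}{35 + t}$ ($u{\left(d,t \right)} = - 4 \frac{t + 51}{35 + t} = - 4 \frac{51 + t}{35 + t} = - \frac{4 \left(51 + t\right)}{35 + t}$)
$O = \frac{1717643932}{2222543327}$ ($O = \frac{15235 + \frac{4 \left(-51 - 38\right)}{35 + 38}}{\frac{1}{-20084} + 19707} = \frac{15235 + \frac{4 \left(-51 - 38\right)}{73}}{- \frac{1}{20084} + 19707} = \frac{15235 + 4 \cdot \frac{1}{73} \left(-89\right)}{\frac{395795387}{20084}} = \left(15235 - \frac{356}{73}\right) \frac{20084}{395795387} = \frac{1111799}{73} \cdot \frac{20084}{395795387} = \frac{1717643932}{2222543327} \approx 0.77283$)
$\frac{O}{\left(12652 + 9330\right) + 9779} + \frac{2761}{-6129} = \frac{1717643932}{2222543327 \left(\left(12652 + 9330\right) + 9779\right)} + \frac{2761}{-6129} = \frac{1717643932}{2222543327 \left(21982 + 9779\right)} + 2761 \left(- \frac{1}{6129}\right) = \frac{1717643932}{2222543327 \cdot 31761} - \frac{2761}{6129} = \frac{1717643932}{2222543327} \cdot \frac{1}{31761} - \frac{2761}{6129} = \frac{1717643932}{70590198608847} - \frac{2761}{6129} = - \frac{21654334546596371}{48071925252624807}$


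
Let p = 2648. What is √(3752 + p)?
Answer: 80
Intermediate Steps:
√(3752 + p) = √(3752 + 2648) = √6400 = 80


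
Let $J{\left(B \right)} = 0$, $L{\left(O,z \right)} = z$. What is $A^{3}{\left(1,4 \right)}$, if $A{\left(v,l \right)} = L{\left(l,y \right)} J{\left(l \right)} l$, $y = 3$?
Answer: $0$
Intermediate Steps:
$A{\left(v,l \right)} = 0$ ($A{\left(v,l \right)} = 3 \cdot 0 l = 0 l = 0$)
$A^{3}{\left(1,4 \right)} = 0^{3} = 0$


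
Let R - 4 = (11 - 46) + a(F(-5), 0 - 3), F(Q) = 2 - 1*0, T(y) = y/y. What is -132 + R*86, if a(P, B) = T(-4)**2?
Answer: -2712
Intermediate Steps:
T(y) = 1
F(Q) = 2 (F(Q) = 2 + 0 = 2)
a(P, B) = 1 (a(P, B) = 1**2 = 1)
R = -30 (R = 4 + ((11 - 46) + 1) = 4 + (-35 + 1) = 4 - 34 = -30)
-132 + R*86 = -132 - 30*86 = -132 - 2580 = -2712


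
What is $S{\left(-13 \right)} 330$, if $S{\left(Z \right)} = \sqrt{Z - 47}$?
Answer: $660 i \sqrt{15} \approx 2556.2 i$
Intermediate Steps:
$S{\left(Z \right)} = \sqrt{-47 + Z}$
$S{\left(-13 \right)} 330 = \sqrt{-47 - 13} \cdot 330 = \sqrt{-60} \cdot 330 = 2 i \sqrt{15} \cdot 330 = 660 i \sqrt{15}$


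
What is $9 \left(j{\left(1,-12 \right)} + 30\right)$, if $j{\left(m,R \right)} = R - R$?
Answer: $270$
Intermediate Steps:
$j{\left(m,R \right)} = 0$
$9 \left(j{\left(1,-12 \right)} + 30\right) = 9 \left(0 + 30\right) = 9 \cdot 30 = 270$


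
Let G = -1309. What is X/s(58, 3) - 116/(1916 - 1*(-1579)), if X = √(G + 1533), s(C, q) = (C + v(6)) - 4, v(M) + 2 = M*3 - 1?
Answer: -116/3495 + 4*√14/69 ≈ 0.18372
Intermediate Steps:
v(M) = -3 + 3*M (v(M) = -2 + (M*3 - 1) = -2 + (3*M - 1) = -2 + (-1 + 3*M) = -3 + 3*M)
s(C, q) = 11 + C (s(C, q) = (C + (-3 + 3*6)) - 4 = (C + (-3 + 18)) - 4 = (C + 15) - 4 = (15 + C) - 4 = 11 + C)
X = 4*√14 (X = √(-1309 + 1533) = √224 = 4*√14 ≈ 14.967)
X/s(58, 3) - 116/(1916 - 1*(-1579)) = (4*√14)/(11 + 58) - 116/(1916 - 1*(-1579)) = (4*√14)/69 - 116/(1916 + 1579) = (4*√14)*(1/69) - 116/3495 = 4*√14/69 - 116*1/3495 = 4*√14/69 - 116/3495 = -116/3495 + 4*√14/69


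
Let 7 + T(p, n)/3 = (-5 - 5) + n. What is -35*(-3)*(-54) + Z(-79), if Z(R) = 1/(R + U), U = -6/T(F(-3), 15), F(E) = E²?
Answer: -442261/78 ≈ -5670.0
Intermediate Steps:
T(p, n) = -51 + 3*n (T(p, n) = -21 + 3*((-5 - 5) + n) = -21 + 3*(-10 + n) = -21 + (-30 + 3*n) = -51 + 3*n)
U = 1 (U = -6/(-51 + 3*15) = -6/(-51 + 45) = -6/(-6) = -6*(-⅙) = 1)
Z(R) = 1/(1 + R) (Z(R) = 1/(R + 1) = 1/(1 + R))
-35*(-3)*(-54) + Z(-79) = -35*(-3)*(-54) + 1/(1 - 79) = 105*(-54) + 1/(-78) = -5670 - 1/78 = -442261/78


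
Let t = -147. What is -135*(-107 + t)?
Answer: 34290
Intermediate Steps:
-135*(-107 + t) = -135*(-107 - 147) = -135*(-254) = 34290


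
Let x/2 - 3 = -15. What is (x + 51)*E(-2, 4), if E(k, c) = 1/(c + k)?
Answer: 27/2 ≈ 13.500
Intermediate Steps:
x = -24 (x = 6 + 2*(-15) = 6 - 30 = -24)
(x + 51)*E(-2, 4) = (-24 + 51)/(4 - 2) = 27/2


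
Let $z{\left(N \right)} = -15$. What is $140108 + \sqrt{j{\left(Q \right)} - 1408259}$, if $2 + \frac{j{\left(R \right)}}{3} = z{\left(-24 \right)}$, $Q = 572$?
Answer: $140108 + i \sqrt{1408310} \approx 1.4011 \cdot 10^{5} + 1186.7 i$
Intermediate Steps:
$j{\left(R \right)} = -51$ ($j{\left(R \right)} = -6 + 3 \left(-15\right) = -6 - 45 = -51$)
$140108 + \sqrt{j{\left(Q \right)} - 1408259} = 140108 + \sqrt{-51 - 1408259} = 140108 + \sqrt{-1408310} = 140108 + i \sqrt{1408310}$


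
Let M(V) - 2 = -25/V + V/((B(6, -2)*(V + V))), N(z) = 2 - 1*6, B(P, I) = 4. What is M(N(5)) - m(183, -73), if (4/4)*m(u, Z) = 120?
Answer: -893/8 ≈ -111.63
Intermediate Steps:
m(u, Z) = 120
N(z) = -4 (N(z) = 2 - 6 = -4)
M(V) = 17/8 - 25/V (M(V) = 2 + (-25/V + V/((4*(V + V)))) = 2 + (-25/V + V/((4*(2*V)))) = 2 + (-25/V + V/((8*V))) = 2 + (-25/V + V*(1/(8*V))) = 2 + (-25/V + 1/8) = 2 + (1/8 - 25/V) = 17/8 - 25/V)
M(N(5)) - m(183, -73) = (17/8 - 25/(-4)) - 1*120 = (17/8 - 25*(-1/4)) - 120 = (17/8 + 25/4) - 120 = 67/8 - 120 = -893/8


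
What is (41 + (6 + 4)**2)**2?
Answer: 19881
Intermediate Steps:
(41 + (6 + 4)**2)**2 = (41 + 10**2)**2 = (41 + 100)**2 = 141**2 = 19881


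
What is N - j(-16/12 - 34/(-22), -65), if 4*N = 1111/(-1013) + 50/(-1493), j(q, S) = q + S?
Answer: 12877712459/199637988 ≈ 64.505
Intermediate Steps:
j(q, S) = S + q
N = -1709373/6049636 (N = (1111/(-1013) + 50/(-1493))/4 = (1111*(-1/1013) + 50*(-1/1493))/4 = (-1111/1013 - 50/1493)/4 = (¼)*(-1709373/1512409) = -1709373/6049636 ≈ -0.28256)
N - j(-16/12 - 34/(-22), -65) = -1709373/6049636 - (-65 + (-16/12 - 34/(-22))) = -1709373/6049636 - (-65 + (-16*1/12 - 34*(-1/22))) = -1709373/6049636 - (-65 + (-4/3 + 17/11)) = -1709373/6049636 - (-65 + 7/33) = -1709373/6049636 - 1*(-2138/33) = -1709373/6049636 + 2138/33 = 12877712459/199637988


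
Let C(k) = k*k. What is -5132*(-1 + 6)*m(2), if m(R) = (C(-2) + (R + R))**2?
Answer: -1642240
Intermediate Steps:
C(k) = k**2
m(R) = (4 + 2*R)**2 (m(R) = ((-2)**2 + (R + R))**2 = (4 + 2*R)**2)
-5132*(-1 + 6)*m(2) = -5132*(-1 + 6)*4*(2 + 2)**2 = -25660*4*4**2 = -25660*4*16 = -25660*64 = -5132*320 = -1642240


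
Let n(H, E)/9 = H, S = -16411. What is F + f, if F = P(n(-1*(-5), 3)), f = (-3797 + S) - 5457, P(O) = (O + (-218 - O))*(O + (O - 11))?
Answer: -42887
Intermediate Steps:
n(H, E) = 9*H
P(O) = 2398 - 436*O (P(O) = -218*(O + (-11 + O)) = -218*(-11 + 2*O) = 2398 - 436*O)
f = -25665 (f = (-3797 - 16411) - 5457 = -20208 - 5457 = -25665)
F = -17222 (F = 2398 - 3924*(-1*(-5)) = 2398 - 3924*5 = 2398 - 436*45 = 2398 - 19620 = -17222)
F + f = -17222 - 25665 = -42887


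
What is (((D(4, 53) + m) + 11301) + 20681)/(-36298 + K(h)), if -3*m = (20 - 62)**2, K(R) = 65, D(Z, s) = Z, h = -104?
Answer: -31398/36233 ≈ -0.86656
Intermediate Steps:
m = -588 (m = -(20 - 62)**2/3 = -1/3*(-42)**2 = -1/3*1764 = -588)
(((D(4, 53) + m) + 11301) + 20681)/(-36298 + K(h)) = (((4 - 588) + 11301) + 20681)/(-36298 + 65) = ((-584 + 11301) + 20681)/(-36233) = (10717 + 20681)*(-1/36233) = 31398*(-1/36233) = -31398/36233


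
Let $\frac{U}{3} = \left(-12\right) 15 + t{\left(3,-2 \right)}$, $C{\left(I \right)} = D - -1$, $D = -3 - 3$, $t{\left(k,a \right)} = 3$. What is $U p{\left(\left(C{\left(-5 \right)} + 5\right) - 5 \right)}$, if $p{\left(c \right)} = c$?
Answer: $2655$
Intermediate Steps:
$D = -6$ ($D = -3 - 3 = -6$)
$C{\left(I \right)} = -5$ ($C{\left(I \right)} = -6 - -1 = -6 + 1 = -5$)
$U = -531$ ($U = 3 \left(\left(-12\right) 15 + 3\right) = 3 \left(-180 + 3\right) = 3 \left(-177\right) = -531$)
$U p{\left(\left(C{\left(-5 \right)} + 5\right) - 5 \right)} = - 531 \left(\left(-5 + 5\right) - 5\right) = - 531 \left(0 - 5\right) = \left(-531\right) \left(-5\right) = 2655$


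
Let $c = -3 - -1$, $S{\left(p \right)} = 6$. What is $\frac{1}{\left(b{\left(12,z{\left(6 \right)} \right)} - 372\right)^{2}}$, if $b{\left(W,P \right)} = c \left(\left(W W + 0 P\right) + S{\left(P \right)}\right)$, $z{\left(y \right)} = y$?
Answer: $\frac{1}{451584} \approx 2.2144 \cdot 10^{-6}$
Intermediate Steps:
$c = -2$ ($c = -3 + 1 = -2$)
$b{\left(W,P \right)} = -12 - 2 W^{2}$ ($b{\left(W,P \right)} = - 2 \left(\left(W W + 0 P\right) + 6\right) = - 2 \left(\left(W^{2} + 0\right) + 6\right) = - 2 \left(W^{2} + 6\right) = - 2 \left(6 + W^{2}\right) = -12 - 2 W^{2}$)
$\frac{1}{\left(b{\left(12,z{\left(6 \right)} \right)} - 372\right)^{2}} = \frac{1}{\left(\left(-12 - 2 \cdot 12^{2}\right) - 372\right)^{2}} = \frac{1}{\left(\left(-12 - 288\right) - 372\right)^{2}} = \frac{1}{\left(-300 - 372\right)^{2}} = \frac{1}{\left(-672\right)^{2}} = \frac{1}{451584}$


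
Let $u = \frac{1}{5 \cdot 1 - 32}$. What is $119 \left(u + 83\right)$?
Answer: $\frac{266560}{27} \approx 9872.6$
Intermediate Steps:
$u = - \frac{1}{27}$ ($u = \frac{1}{5 - 32} = \frac{1}{-27} = - \frac{1}{27} \approx -0.037037$)
$119 \left(u + 83\right) = 119 \left(- \frac{1}{27} + 83\right) = 119 \cdot \frac{2240}{27} = \frac{266560}{27}$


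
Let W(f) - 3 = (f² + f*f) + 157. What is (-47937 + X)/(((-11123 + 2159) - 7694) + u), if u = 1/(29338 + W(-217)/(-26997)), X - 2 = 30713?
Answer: 4546284501952/4397399087129 ≈ 1.0339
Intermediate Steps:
W(f) = 160 + 2*f² (W(f) = 3 + ((f² + f*f) + 157) = 3 + ((f² + f²) + 157) = 3 + (2*f² + 157) = 3 + (157 + 2*f²) = 160 + 2*f²)
X = 30715 (X = 2 + 30713 = 30715)
u = 8999/263981216 (u = 1/(29338 + (160 + 2*(-217)²)/(-26997)) = 1/(29338 + (160 + 2*47089)*(-1/26997)) = 1/(29338 + (160 + 94178)*(-1/26997)) = 1/(29338 + 94338*(-1/26997)) = 1/(29338 - 31446/8999) = 1/(263981216/8999) = 8999/263981216 ≈ 3.4090e-5)
(-47937 + X)/(((-11123 + 2159) - 7694) + u) = (-47937 + 30715)/(((-11123 + 2159) - 7694) + 8999/263981216) = -17222/((-8964 - 7694) + 8999/263981216) = -17222/(-16658 + 8999/263981216) = -17222/(-4397399087129/263981216) = -17222*(-263981216/4397399087129) = 4546284501952/4397399087129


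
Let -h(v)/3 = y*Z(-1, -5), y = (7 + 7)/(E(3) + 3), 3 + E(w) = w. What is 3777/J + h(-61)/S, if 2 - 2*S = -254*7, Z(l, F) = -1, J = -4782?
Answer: -549097/709330 ≈ -0.77411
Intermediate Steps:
E(w) = -3 + w
y = 14/3 (y = (7 + 7)/((-3 + 3) + 3) = 14/(0 + 3) = 14/3 ≈ 4.6667)
h(v) = 14 (h(v) = -14*(-1) = -3*(-14/3) = 14)
S = 890 (S = 1 - (-127)*7 = 1 - 1/2*(-1778) = 1 + 889 = 890)
3777/J + h(-61)/S = 3777/(-4782) + 14/890 = 3777*(-1/4782) + 14*(1/890) = -1259/1594 + 7/445 = -549097/709330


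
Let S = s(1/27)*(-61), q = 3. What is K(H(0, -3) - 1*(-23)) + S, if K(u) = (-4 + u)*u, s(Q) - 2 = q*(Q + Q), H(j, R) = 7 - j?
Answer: 5800/9 ≈ 644.44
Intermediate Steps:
s(Q) = 2 + 6*Q (s(Q) = 2 + 3*(Q + Q) = 2 + 3*(2*Q) = 2 + 6*Q)
K(u) = u*(-4 + u)
S = -1220/9 (S = (2 + 6/27)*(-61) = (2 + 6*(1/27))*(-61) = (2 + 2/9)*(-61) = (20/9)*(-61) = -1220/9 ≈ -135.56)
K(H(0, -3) - 1*(-23)) + S = ((7 - 1*0) - 1*(-23))*(-4 + ((7 - 1*0) - 1*(-23))) - 1220/9 = ((7 + 0) + 23)*(-4 + ((7 + 0) + 23)) - 1220/9 = (7 + 23)*(-4 + (7 + 23)) - 1220/9 = 30*(-4 + 30) - 1220/9 = 30*26 - 1220/9 = 780 - 1220/9 = 5800/9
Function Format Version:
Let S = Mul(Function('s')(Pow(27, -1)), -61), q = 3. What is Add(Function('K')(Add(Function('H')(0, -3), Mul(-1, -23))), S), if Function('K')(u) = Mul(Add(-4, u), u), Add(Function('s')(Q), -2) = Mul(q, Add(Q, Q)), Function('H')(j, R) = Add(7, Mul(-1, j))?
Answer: Rational(5800, 9) ≈ 644.44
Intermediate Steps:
Function('s')(Q) = Add(2, Mul(6, Q)) (Function('s')(Q) = Add(2, Mul(3, Add(Q, Q))) = Add(2, Mul(3, Mul(2, Q))) = Add(2, Mul(6, Q)))
Function('K')(u) = Mul(u, Add(-4, u))
S = Rational(-1220, 9) (S = Mul(Add(2, Mul(6, Pow(27, -1))), -61) = Mul(Add(2, Mul(6, Rational(1, 27))), -61) = Mul(Add(2, Rational(2, 9)), -61) = Mul(Rational(20, 9), -61) = Rational(-1220, 9) ≈ -135.56)
Add(Function('K')(Add(Function('H')(0, -3), Mul(-1, -23))), S) = Add(Mul(Add(Add(7, Mul(-1, 0)), Mul(-1, -23)), Add(-4, Add(Add(7, Mul(-1, 0)), Mul(-1, -23)))), Rational(-1220, 9)) = Add(Mul(Add(Add(7, 0), 23), Add(-4, Add(Add(7, 0), 23))), Rational(-1220, 9)) = Add(Mul(Add(7, 23), Add(-4, Add(7, 23))), Rational(-1220, 9)) = Add(Mul(30, Add(-4, 30)), Rational(-1220, 9)) = Add(Mul(30, 26), Rational(-1220, 9)) = Add(780, Rational(-1220, 9)) = Rational(5800, 9)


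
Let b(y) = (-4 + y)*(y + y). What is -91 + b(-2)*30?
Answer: 629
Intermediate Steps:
b(y) = 2*y*(-4 + y) (b(y) = (-4 + y)*(2*y) = 2*y*(-4 + y))
-91 + b(-2)*30 = -91 + (2*(-2)*(-4 - 2))*30 = -91 + (2*(-2)*(-6))*30 = -91 + 24*30 = -91 + 720 = 629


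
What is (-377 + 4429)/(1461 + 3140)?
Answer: 4052/4601 ≈ 0.88068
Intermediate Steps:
(-377 + 4429)/(1461 + 3140) = 4052/4601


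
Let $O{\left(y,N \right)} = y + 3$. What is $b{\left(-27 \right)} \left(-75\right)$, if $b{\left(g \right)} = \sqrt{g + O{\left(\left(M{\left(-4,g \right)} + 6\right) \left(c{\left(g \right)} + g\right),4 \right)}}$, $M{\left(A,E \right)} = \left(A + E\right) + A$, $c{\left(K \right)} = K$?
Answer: $- 75 \sqrt{1542} \approx -2945.1$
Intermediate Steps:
$M{\left(A,E \right)} = E + 2 A$
$O{\left(y,N \right)} = 3 + y$
$b{\left(g \right)} = \sqrt{3 + g + 2 g \left(-2 + g\right)}$ ($b{\left(g \right)} = \sqrt{g + \left(3 + \left(\left(g + 2 \left(-4\right)\right) + 6\right) \left(g + g\right)\right)} = \sqrt{g + \left(3 + \left(\left(g - 8\right) + 6\right) 2 g\right)} = \sqrt{g + \left(3 + \left(\left(-8 + g\right) + 6\right) 2 g\right)} = \sqrt{g + \left(3 + \left(-2 + g\right) 2 g\right)} = \sqrt{g + \left(3 + 2 g \left(-2 + g\right)\right)} = \sqrt{3 + g + 2 g \left(-2 + g\right)}$)
$b{\left(-27 \right)} \left(-75\right) = \sqrt{3 - -81 + 2 \left(-27\right)^{2}} \left(-75\right) = \sqrt{3 + 81 + 2 \cdot 729} \left(-75\right) = \sqrt{3 + 81 + 1458} \left(-75\right) = \sqrt{1542} \left(-75\right) = - 75 \sqrt{1542}$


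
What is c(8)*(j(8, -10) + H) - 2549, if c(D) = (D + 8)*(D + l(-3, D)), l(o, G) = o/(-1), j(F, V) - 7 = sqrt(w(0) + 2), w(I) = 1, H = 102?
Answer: 16635 + 176*sqrt(3) ≈ 16940.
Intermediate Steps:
j(F, V) = 7 + sqrt(3) (j(F, V) = 7 + sqrt(1 + 2) = 7 + sqrt(3))
l(o, G) = -o (l(o, G) = o*(-1) = -o)
c(D) = (3 + D)*(8 + D) (c(D) = (D + 8)*(D - 1*(-3)) = (8 + D)*(D + 3) = (8 + D)*(3 + D) = (3 + D)*(8 + D))
c(8)*(j(8, -10) + H) - 2549 = (24 + 8**2 + 11*8)*((7 + sqrt(3)) + 102) - 2549 = (24 + 64 + 88)*(109 + sqrt(3)) - 2549 = 176*(109 + sqrt(3)) - 2549 = (19184 + 176*sqrt(3)) - 2549 = 16635 + 176*sqrt(3)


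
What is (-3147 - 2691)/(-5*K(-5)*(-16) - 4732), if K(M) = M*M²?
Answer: 2919/7366 ≈ 0.39628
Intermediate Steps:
K(M) = M³
(-3147 - 2691)/(-5*K(-5)*(-16) - 4732) = (-3147 - 2691)/(-5*(-5)³*(-16) - 4732) = -5838/(-5*(-125)*(-16) - 4732) = -5838/(625*(-16) - 4732) = -5838/(-10000 - 4732) = -5838/(-14732) = -5838*(-1/14732) = 2919/7366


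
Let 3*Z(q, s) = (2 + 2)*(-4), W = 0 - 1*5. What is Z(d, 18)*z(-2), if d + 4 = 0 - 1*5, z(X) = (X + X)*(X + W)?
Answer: -448/3 ≈ -149.33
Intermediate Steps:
W = -5 (W = 0 - 5 = -5)
z(X) = 2*X*(-5 + X) (z(X) = (X + X)*(X - 5) = (2*X)*(-5 + X) = 2*X*(-5 + X))
d = -9 (d = -4 + (0 - 1*5) = -4 + (0 - 5) = -4 - 5 = -9)
Z(q, s) = -16/3 (Z(q, s) = ((2 + 2)*(-4))/3 = (4*(-4))/3 = (⅓)*(-16) = -16/3)
Z(d, 18)*z(-2) = -32*(-2)*(-5 - 2)/3 = -32*(-2)*(-7)/3 = -16/3*28 = -448/3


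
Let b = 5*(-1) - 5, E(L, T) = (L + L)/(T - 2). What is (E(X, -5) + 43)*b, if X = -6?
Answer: -3130/7 ≈ -447.14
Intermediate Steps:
E(L, T) = 2*L/(-2 + T) (E(L, T) = (2*L)/(-2 + T) = 2*L/(-2 + T))
b = -10 (b = -5 - 5 = -10)
(E(X, -5) + 43)*b = (2*(-6)/(-2 - 5) + 43)*(-10) = (2*(-6)/(-7) + 43)*(-10) = (2*(-6)*(-⅐) + 43)*(-10) = (12/7 + 43)*(-10) = (313/7)*(-10) = -3130/7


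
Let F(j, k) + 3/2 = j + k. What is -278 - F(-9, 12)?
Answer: -559/2 ≈ -279.50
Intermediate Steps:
F(j, k) = -3/2 + j + k (F(j, k) = -3/2 + (j + k) = -3/2 + j + k)
-278 - F(-9, 12) = -278 - (-3/2 - 9 + 12) = -278 - 1*3/2 = -278 - 3/2 = -559/2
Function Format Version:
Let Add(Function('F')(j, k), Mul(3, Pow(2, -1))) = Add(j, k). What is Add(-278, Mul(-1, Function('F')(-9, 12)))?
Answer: Rational(-559, 2) ≈ -279.50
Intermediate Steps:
Function('F')(j, k) = Add(Rational(-3, 2), j, k) (Function('F')(j, k) = Add(Rational(-3, 2), Add(j, k)) = Add(Rational(-3, 2), j, k))
Add(-278, Mul(-1, Function('F')(-9, 12))) = Add(-278, Mul(-1, Add(Rational(-3, 2), -9, 12))) = Add(-278, Mul(-1, Rational(3, 2))) = Add(-278, Rational(-3, 2)) = Rational(-559, 2)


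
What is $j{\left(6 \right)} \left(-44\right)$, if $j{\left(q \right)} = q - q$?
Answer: $0$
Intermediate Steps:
$j{\left(q \right)} = 0$
$j{\left(6 \right)} \left(-44\right) = 0 \left(-44\right) = 0$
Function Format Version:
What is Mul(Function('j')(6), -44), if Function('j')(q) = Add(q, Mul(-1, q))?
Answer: 0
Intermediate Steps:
Function('j')(q) = 0
Mul(Function('j')(6), -44) = Mul(0, -44) = 0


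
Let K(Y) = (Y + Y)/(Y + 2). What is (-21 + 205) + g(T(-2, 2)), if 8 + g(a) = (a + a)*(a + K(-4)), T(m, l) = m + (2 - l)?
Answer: 168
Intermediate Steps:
T(m, l) = 2 + m - l
K(Y) = 2*Y/(2 + Y) (K(Y) = (2*Y)/(2 + Y) = 2*Y/(2 + Y))
g(a) = -8 + 2*a*(4 + a) (g(a) = -8 + (a + a)*(a + 2*(-4)/(2 - 4)) = -8 + (2*a)*(a + 2*(-4)/(-2)) = -8 + (2*a)*(a + 2*(-4)*(-1/2)) = -8 + (2*a)*(a + 4) = -8 + (2*a)*(4 + a) = -8 + 2*a*(4 + a))
(-21 + 205) + g(T(-2, 2)) = (-21 + 205) + (-8 + 2*(2 - 2 - 1*2)**2 + 8*(2 - 2 - 1*2)) = 184 + (-8 + 2*(2 - 2 - 2)**2 + 8*(2 - 2 - 2)) = 184 + (-8 + 2*(-2)**2 + 8*(-2)) = 184 + (-8 + 2*4 - 16) = 184 + (-8 + 8 - 16) = 184 - 16 = 168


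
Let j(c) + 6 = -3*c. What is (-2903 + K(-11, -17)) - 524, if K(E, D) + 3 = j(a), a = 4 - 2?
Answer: -3442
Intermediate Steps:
a = 2
j(c) = -6 - 3*c
K(E, D) = -15 (K(E, D) = -3 + (-6 - 3*2) = -3 + (-6 - 6) = -3 - 12 = -15)
(-2903 + K(-11, -17)) - 524 = (-2903 - 15) - 524 = -2918 - 524 = -3442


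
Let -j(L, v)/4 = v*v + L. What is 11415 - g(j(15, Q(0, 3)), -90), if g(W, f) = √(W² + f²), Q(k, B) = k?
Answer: 11415 - 30*√13 ≈ 11307.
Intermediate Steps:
j(L, v) = -4*L - 4*v² (j(L, v) = -4*(v*v + L) = -4*(v² + L) = -4*(L + v²) = -4*L - 4*v²)
11415 - g(j(15, Q(0, 3)), -90) = 11415 - √((-4*15 - 4*0²)² + (-90)²) = 11415 - √((-60 - 4*0)² + 8100) = 11415 - √((-60 + 0)² + 8100) = 11415 - √((-60)² + 8100) = 11415 - √(3600 + 8100) = 11415 - √11700 = 11415 - 30*√13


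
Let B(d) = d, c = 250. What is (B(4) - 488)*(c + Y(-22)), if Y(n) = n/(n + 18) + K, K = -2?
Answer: -122694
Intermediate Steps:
Y(n) = -2 + n/(18 + n) (Y(n) = n/(n + 18) - 2 = n/(18 + n) - 2 = -2 + n/(18 + n))
(B(4) - 488)*(c + Y(-22)) = (4 - 488)*(250 + (-36 - 1*(-22))/(18 - 22)) = -484*(250 + (-36 + 22)/(-4)) = -484*(250 - 1/4*(-14)) = -484*(250 + 7/2) = -484*507/2 = -122694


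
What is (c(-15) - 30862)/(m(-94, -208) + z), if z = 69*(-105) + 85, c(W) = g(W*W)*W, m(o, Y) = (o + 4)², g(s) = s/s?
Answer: -30877/940 ≈ -32.848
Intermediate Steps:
g(s) = 1
m(o, Y) = (4 + o)²
c(W) = W (c(W) = 1*W = W)
z = -7160 (z = -7245 + 85 = -7160)
(c(-15) - 30862)/(m(-94, -208) + z) = (-15 - 30862)/((4 - 94)² - 7160) = -30877/((-90)² - 7160) = -30877/(8100 - 7160) = -30877/940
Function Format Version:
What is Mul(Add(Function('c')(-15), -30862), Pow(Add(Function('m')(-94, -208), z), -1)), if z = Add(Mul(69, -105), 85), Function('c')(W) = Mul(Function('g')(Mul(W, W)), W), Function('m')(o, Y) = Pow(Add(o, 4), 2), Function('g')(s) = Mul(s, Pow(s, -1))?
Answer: Rational(-30877, 940) ≈ -32.848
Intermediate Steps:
Function('g')(s) = 1
Function('m')(o, Y) = Pow(Add(4, o), 2)
Function('c')(W) = W (Function('c')(W) = Mul(1, W) = W)
z = -7160 (z = Add(-7245, 85) = -7160)
Mul(Add(Function('c')(-15), -30862), Pow(Add(Function('m')(-94, -208), z), -1)) = Mul(Add(-15, -30862), Pow(Add(Pow(Add(4, -94), 2), -7160), -1)) = Mul(-30877, Pow(Add(Pow(-90, 2), -7160), -1)) = Mul(-30877, Pow(Add(8100, -7160), -1)) = Mul(-30877, Pow(940, -1)) = Mul(-30877, Rational(1, 940)) = Rational(-30877, 940)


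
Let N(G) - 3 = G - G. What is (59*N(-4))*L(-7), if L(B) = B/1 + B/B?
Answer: -1062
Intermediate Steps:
L(B) = 1 + B (L(B) = B*1 + 1 = B + 1 = 1 + B)
N(G) = 3 (N(G) = 3 + (G - G) = 3 + 0 = 3)
(59*N(-4))*L(-7) = (59*3)*(1 - 7) = 177*(-6) = -1062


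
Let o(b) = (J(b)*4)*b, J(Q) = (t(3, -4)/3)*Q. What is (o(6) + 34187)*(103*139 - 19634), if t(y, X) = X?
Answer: -180751415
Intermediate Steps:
J(Q) = -4*Q/3 (J(Q) = (-4/3)*Q = ((1/3)*(-4))*Q = -4*Q/3)
o(b) = -16*b**2/3 (o(b) = (-4*b/3*4)*b = (-16*b/3)*b = -16*b**2/3)
(o(6) + 34187)*(103*139 - 19634) = (-16/3*6**2 + 34187)*(103*139 - 19634) = (-16/3*36 + 34187)*(14317 - 19634) = (-192 + 34187)*(-5317) = 33995*(-5317) = -180751415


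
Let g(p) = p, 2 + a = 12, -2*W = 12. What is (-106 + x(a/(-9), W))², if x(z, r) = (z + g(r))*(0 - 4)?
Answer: 487204/81 ≈ 6014.9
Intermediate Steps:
W = -6 (W = -½*12 = -6)
a = 10 (a = -2 + 12 = 10)
x(z, r) = -4*r - 4*z (x(z, r) = (z + r)*(0 - 4) = (r + z)*(-4) = -4*r - 4*z)
(-106 + x(a/(-9), W))² = (-106 + (-4*(-6) - 40/(-9)))² = (-106 + (24 - 40*(-1)/9))² = (-106 + (24 - 4*(-10/9)))² = (-106 + (24 + 40/9))² = (-106 + 256/9)² = (-698/9)² = 487204/81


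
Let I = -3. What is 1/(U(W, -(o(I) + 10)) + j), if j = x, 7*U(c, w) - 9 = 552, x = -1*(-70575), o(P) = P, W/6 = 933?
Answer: 7/494586 ≈ 1.4153e-5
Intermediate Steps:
W = 5598 (W = 6*933 = 5598)
x = 70575
U(c, w) = 561/7 (U(c, w) = 9/7 + (⅐)*552 = 9/7 + 552/7 = 561/7)
j = 70575
1/(U(W, -(o(I) + 10)) + j) = 1/(561/7 + 70575) = 1/(494586/7) = 7/494586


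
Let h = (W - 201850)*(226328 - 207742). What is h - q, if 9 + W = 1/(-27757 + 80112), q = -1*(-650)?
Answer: -196422977197934/52355 ≈ -3.7518e+9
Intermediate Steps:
q = 650
W = -471194/52355 (W = -9 + 1/(-27757 + 80112) = -9 + 1/52355 = -471194/52355 ≈ -9.0000)
h = -196422943167184/52355 (h = (-471194/52355 - 201850)*(226328 - 207742) = -10568327944/52355*18586 = -196422943167184/52355 ≈ -3.7518e+9)
h - q = -196422943167184/52355 - 1*650 = -196422943167184/52355 - 650 = -196422977197934/52355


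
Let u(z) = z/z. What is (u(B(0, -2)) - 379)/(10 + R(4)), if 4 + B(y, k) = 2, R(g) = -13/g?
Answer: -56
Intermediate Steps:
B(y, k) = -2 (B(y, k) = -4 + 2 = -2)
u(z) = 1
(u(B(0, -2)) - 379)/(10 + R(4)) = (1 - 379)/(10 - 13/4) = -378/(10 - 13*¼) = -378/(10 - 13/4) = -378/(27/4) = (4/27)*(-378) = -56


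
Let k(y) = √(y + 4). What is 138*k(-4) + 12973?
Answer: 12973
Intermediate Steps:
k(y) = √(4 + y)
138*k(-4) + 12973 = 138*√(4 - 4) + 12973 = 138*√0 + 12973 = 138*0 + 12973 = 0 + 12973 = 12973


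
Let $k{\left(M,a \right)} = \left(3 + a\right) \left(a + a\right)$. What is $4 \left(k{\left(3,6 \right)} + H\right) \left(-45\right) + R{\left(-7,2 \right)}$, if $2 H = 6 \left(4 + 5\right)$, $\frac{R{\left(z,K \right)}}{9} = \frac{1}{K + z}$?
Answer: $- \frac{121509}{5} \approx -24302.0$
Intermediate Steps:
$R{\left(z,K \right)} = \frac{9}{K + z}$
$k{\left(M,a \right)} = 2 a \left(3 + a\right)$ ($k{\left(M,a \right)} = \left(3 + a\right) 2 a = 2 a \left(3 + a\right)$)
$H = 27$ ($H = \frac{6 \left(4 + 5\right)}{2} = \frac{6 \cdot 9}{2} = \frac{1}{2} \cdot 54 = 27$)
$4 \left(k{\left(3,6 \right)} + H\right) \left(-45\right) + R{\left(-7,2 \right)} = 4 \left(2 \cdot 6 \left(3 + 6\right) + 27\right) \left(-45\right) + \frac{9}{2 - 7} = 4 \left(2 \cdot 6 \cdot 9 + 27\right) \left(-45\right) + \frac{9}{-5} = 4 \left(108 + 27\right) \left(-45\right) + 9 \left(- \frac{1}{5}\right) = 4 \cdot 135 \left(-45\right) - \frac{9}{5} = 540 \left(-45\right) - \frac{9}{5} = -24300 - \frac{9}{5} = - \frac{121509}{5}$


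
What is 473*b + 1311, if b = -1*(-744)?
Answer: 353223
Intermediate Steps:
b = 744
473*b + 1311 = 473*744 + 1311 = 351912 + 1311 = 353223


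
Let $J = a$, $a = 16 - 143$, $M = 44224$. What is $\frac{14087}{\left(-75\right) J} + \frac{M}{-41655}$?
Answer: $\frac{11037359}{26450925} \approx 0.41728$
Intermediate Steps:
$a = -127$ ($a = 16 - 143 = -127$)
$J = -127$
$\frac{14087}{\left(-75\right) J} + \frac{M}{-41655} = \frac{14087}{\left(-75\right) \left(-127\right)} + \frac{44224}{-41655} = \frac{14087}{9525} + 44224 \left(- \frac{1}{41655}\right) = 14087 \cdot \frac{1}{9525} - \frac{44224}{41655} = \frac{14087}{9525} - \frac{44224}{41655} = \frac{11037359}{26450925}$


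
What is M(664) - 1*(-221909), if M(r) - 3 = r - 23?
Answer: 222553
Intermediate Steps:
M(r) = -20 + r (M(r) = 3 + (r - 23) = 3 + (-23 + r) = -20 + r)
M(664) - 1*(-221909) = (-20 + 664) - 1*(-221909) = 644 + 221909 = 222553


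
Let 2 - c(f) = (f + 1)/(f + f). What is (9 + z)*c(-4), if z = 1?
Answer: 65/4 ≈ 16.250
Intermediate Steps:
c(f) = 2 - (1 + f)/(2*f) (c(f) = 2 - (f + 1)/(f + f) = 2 - (1 + f)/(2*f))
(9 + z)*c(-4) = (9 + 1)*((½)*(-1 + 3*(-4))/(-4)) = 10*((½)*(-¼)*(-1 - 12)) = 10*((½)*(-¼)*(-13)) = 10*(13/8) = 65/4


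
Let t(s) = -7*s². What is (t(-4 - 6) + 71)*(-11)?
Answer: 6919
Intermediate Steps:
(t(-4 - 6) + 71)*(-11) = (-7*(-4 - 6)² + 71)*(-11) = (-7*(-10)² + 71)*(-11) = (-7*100 + 71)*(-11) = (-700 + 71)*(-11) = -629*(-11) = 6919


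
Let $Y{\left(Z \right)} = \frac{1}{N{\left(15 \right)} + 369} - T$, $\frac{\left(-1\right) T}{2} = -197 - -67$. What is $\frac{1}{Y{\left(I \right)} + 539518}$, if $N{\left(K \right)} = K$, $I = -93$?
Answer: $\frac{384}{207075073} \approx 1.8544 \cdot 10^{-6}$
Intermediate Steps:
$T = 260$ ($T = - 2 \left(-197 - -67\right) = - 2 \left(-197 + 67\right) = \left(-2\right) \left(-130\right) = 260$)
$Y{\left(Z \right)} = - \frac{99839}{384}$ ($Y{\left(Z \right)} = \frac{1}{15 + 369} - 260 = \frac{1}{384} - 260 = - \frac{99839}{384}$)
$\frac{1}{Y{\left(I \right)} + 539518} = \frac{1}{- \frac{99839}{384} + 539518} = \frac{1}{\frac{207075073}{384}} = \frac{384}{207075073}$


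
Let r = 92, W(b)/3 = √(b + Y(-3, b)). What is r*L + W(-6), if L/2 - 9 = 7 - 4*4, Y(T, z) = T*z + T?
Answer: 9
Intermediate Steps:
Y(T, z) = T + T*z
W(b) = 3*√(-3 - 2*b) (W(b) = 3*√(b - 3*(1 + b)) = 3*√(b + (-3 - 3*b)) = 3*√(-3 - 2*b))
L = 0 (L = 18 + 2*(7 - 4*4) = 18 + 2*(7 - 16) = 18 + 2*(-9) = 18 - 18 = 0)
r*L + W(-6) = 92*0 + 3*√(-3 - 2*(-6)) = 0 + 3*√(-3 + 12) = 0 + 3*√9 = 0 + 3*3 = 0 + 9 = 9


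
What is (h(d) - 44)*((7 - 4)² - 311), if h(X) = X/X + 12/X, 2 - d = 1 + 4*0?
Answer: 9362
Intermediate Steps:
d = 1 (d = 2 - (1 + 4*0) = 2 - (1 + 0) = 2 - 1*1 = 2 - 1 = 1)
h(X) = 1 + 12/X
(h(d) - 44)*((7 - 4)² - 311) = ((12 + 1)/1 - 44)*((7 - 4)² - 311) = (1*13 - 44)*(3² - 311) = (13 - 44)*(9 - 311) = -31*(-302) = 9362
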